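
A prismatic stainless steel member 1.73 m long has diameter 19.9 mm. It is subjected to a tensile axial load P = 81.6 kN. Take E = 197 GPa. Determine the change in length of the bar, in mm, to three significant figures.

2.30 mm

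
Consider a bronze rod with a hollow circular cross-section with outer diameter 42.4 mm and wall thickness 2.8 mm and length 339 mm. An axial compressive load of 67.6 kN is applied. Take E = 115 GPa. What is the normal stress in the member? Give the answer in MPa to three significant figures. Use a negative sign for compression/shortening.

A = 348.3 mm².
σ = N/A = -67600/348.3 = -194.1 MPa.

-194 MPa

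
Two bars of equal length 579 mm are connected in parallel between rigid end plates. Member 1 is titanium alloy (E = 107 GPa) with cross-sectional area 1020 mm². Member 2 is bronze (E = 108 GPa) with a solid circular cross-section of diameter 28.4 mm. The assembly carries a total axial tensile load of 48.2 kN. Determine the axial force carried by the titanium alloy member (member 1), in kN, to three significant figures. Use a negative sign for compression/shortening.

29.6 kN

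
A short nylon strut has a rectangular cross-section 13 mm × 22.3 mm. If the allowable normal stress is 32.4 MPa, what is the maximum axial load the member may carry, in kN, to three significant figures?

A = 289.9 mm².
P_max = σ_allow · A = 32.4 · 289.9 = 9393 N = 9.393 kN.

9.39 kN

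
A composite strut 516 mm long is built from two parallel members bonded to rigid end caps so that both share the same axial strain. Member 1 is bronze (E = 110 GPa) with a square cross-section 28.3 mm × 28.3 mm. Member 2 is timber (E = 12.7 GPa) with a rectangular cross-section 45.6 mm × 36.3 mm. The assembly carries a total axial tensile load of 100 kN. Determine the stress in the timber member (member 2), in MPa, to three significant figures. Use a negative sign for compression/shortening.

A_1 = 800.9 mm².
A_2 = 1655 mm².
Equal strain + equilibrium ⇒ each member carries load in proportion to AE: A₁E₁ = 88100000 N, A₂E₂ = 21020000 N, ΣAE = 109100000 N.
σ₂ = P·E₂/ΣAE = 100000·12700/109100000 = 11.64 MPa.

11.6 MPa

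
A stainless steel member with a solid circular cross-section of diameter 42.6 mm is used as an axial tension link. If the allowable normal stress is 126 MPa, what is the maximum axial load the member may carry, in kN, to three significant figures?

180 kN

A = 1425 mm².
P_max = σ_allow · A = 126 · 1425 = 179600 N = 179.6 kN.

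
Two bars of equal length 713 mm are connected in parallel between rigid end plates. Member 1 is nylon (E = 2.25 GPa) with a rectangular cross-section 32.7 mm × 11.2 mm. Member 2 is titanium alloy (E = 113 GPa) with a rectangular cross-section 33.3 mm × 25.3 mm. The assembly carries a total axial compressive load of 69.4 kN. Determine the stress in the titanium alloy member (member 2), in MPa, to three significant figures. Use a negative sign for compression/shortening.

A_1 = 366.2 mm².
A_2 = 842.5 mm².
Equal strain + equilibrium ⇒ each member carries load in proportion to AE: A₁E₁ = 824000 N, A₂E₂ = 95200000 N, ΣAE = 96030000 N.
σ₂ = P·E₂/ΣAE = -69400·113000/96030000 = -81.67 MPa.

-81.7 MPa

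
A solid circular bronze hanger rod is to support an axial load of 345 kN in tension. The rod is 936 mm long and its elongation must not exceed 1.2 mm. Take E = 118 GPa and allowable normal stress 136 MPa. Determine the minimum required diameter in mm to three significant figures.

Required area A ≥ P/σ_allow = 345000/136 = 2537 mm².
For a solid circular section, d ≥ √(4A/π) = 56.83 mm.
Elongation limit: A ≥ PL/(Eδ_allow) = 345000·936/(118000·1.2) = 2281 mm² ⇒ d ≥ 53.89 mm.
The stress limit governs.

56.8 mm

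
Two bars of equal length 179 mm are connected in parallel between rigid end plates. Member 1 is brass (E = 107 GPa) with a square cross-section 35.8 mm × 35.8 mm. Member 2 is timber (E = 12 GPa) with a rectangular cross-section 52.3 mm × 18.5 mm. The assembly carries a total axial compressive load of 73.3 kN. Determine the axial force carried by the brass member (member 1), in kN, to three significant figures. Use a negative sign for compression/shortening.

-67.6 kN

A_1 = 1282 mm².
A_2 = 967.5 mm².
Equal strain + equilibrium ⇒ each member carries load in proportion to AE: A₁E₁ = 137100000 N, A₂E₂ = 11610000 N, ΣAE = 148700000 N.
F₁ = P·A₁E₁/ΣAE = -73300·137100000/148700000 = -67580 N.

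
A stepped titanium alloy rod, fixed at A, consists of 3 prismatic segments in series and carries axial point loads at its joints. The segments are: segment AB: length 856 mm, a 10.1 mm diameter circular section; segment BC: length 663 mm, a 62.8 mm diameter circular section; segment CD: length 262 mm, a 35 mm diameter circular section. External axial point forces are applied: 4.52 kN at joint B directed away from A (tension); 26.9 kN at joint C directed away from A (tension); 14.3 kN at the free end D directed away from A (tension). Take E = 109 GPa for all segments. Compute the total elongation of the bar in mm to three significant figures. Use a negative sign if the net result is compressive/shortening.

Internal axial forces (sectioning from the free end, tension +): N_CD = 14.3 kN, N_BC = 41.2 kN, N_AB = 45.72 kN.
A_AB = 80.12 mm².
A_BC = 3097 mm².
A_CD = 962.1 mm².
δ_AB = 45720·856/(80.12·109000) = 4.481 mm
δ_BC = 41200·663/(3097·109000) = 0.0809 mm
δ_CD = 14300·262/(962.1·109000) = 0.03573 mm
δ = Σδ_i = 4.598 mm.

4.60 mm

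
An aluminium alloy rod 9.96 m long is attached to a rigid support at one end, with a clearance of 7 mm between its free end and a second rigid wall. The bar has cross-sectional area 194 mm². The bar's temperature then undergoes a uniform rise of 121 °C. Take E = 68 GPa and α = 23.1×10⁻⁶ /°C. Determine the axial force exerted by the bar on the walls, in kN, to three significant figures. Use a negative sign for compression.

-27.6 kN

Free thermal expansion αLΔT = 23.1e-6 · 9960 · 121 = 27.84 mm.
The walls engage after the gap closes; constrained expansion = 27.84 − 7 = 20.84 mm.
The walls impose strain ε = −(20.84)/9960 = -2.0923e-03; σ = Eε = 68000 · -2.0923e-03 = -142.3 MPa.
Wall reaction R = σ·A = -142.3·194 = -27600 N = -27.6 kN.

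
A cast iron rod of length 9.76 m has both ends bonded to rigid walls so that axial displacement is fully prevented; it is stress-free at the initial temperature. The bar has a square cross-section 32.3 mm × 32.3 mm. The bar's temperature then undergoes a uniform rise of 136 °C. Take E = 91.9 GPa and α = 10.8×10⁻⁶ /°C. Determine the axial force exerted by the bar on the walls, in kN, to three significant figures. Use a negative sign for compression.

Free thermal expansion αLΔT = 10.8e-6 · 9760 · 136 = 14.34 mm.
The walls impose strain ε = −(14.34)/9760 = -1.4688e-03; σ = Eε = 91900 · -1.4688e-03 = -135 MPa.
Wall reaction R = σ·A = -135·1043 = -140800 N = -140.8 kN.

-141 kN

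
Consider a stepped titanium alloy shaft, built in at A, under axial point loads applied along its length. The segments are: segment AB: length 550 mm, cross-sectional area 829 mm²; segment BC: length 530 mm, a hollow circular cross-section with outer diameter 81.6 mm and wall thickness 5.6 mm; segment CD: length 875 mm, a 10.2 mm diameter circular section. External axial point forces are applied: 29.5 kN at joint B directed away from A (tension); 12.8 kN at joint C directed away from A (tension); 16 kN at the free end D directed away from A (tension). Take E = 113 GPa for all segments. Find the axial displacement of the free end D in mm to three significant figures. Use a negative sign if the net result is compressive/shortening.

Internal axial forces (sectioning from the free end, tension +): N_CD = 16 kN, N_BC = 28.8 kN, N_AB = 58.3 kN.
A_BC = 1337 mm².
A_CD = 81.71 mm².
δ_AB = 58300·550/(829·113000) = 0.3423 mm
δ_BC = 28800·530/(1337·113000) = 0.101 mm
δ_CD = 16000·875/(81.71·113000) = 1.516 mm
δ = Σδ_i = 1.96 mm.

1.96 mm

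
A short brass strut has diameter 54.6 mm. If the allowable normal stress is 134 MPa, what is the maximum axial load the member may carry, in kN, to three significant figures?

314 kN

A = 2341 mm².
P_max = σ_allow · A = 134 · 2341 = 313700 N = 313.7 kN.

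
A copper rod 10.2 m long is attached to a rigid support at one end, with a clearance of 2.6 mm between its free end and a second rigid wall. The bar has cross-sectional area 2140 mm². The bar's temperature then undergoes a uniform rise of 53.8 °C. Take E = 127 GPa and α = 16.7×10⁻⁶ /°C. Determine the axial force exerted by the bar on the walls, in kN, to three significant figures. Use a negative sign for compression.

Free thermal expansion αLΔT = 16.7e-6 · 10200 · 53.8 = 9.164 mm.
The walls engage after the gap closes; constrained expansion = 9.164 − 2.6 = 6.564 mm.
The walls impose strain ε = −(6.564)/10200 = -6.4356e-04; σ = Eε = 127000 · -6.4356e-04 = -81.73 MPa.
Wall reaction R = σ·A = -81.73·2140 = -174900 N = -174.9 kN.

-175 kN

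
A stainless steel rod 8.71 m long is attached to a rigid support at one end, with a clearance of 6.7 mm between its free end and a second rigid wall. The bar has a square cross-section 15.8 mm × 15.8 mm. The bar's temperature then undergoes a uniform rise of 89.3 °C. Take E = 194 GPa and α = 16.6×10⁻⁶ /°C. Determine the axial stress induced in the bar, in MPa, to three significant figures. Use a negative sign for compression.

-138 MPa

Free thermal expansion αLΔT = 16.6e-6 · 8710 · 89.3 = 12.91 mm.
The walls engage after the gap closes; constrained expansion = 12.91 − 6.7 = 6.212 mm.
The walls impose strain ε = −(6.212)/8710 = -7.1315e-04; σ = Eε = 194000 · -7.1315e-04 = -138.4 MPa.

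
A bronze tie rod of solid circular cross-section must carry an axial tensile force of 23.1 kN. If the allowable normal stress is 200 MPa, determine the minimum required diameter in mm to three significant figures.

12.1 mm

Required area A ≥ P/σ_allow = 23100/200 = 115.5 mm².
For a solid circular section, d ≥ √(4A/π) = 12.13 mm.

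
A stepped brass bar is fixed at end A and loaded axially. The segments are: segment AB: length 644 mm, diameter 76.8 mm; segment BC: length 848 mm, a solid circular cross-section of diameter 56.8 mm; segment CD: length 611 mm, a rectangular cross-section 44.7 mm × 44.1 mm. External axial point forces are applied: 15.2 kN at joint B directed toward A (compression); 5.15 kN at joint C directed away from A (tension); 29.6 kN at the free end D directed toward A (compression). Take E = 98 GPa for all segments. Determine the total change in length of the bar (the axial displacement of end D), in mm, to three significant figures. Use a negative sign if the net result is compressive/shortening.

Internal axial forces (sectioning from the free end, tension +): N_CD = -29.6 kN, N_BC = -24.45 kN, N_AB = -39.65 kN.
A_AB = 4632 mm².
A_BC = 2534 mm².
A_CD = 1971 mm².
δ_AB = -39650·644/(4632·98000) = -0.05625 mm
δ_BC = -24450·848/(2534·98000) = -0.0835 mm
δ_CD = -29600·611/(1971·98000) = -0.09362 mm
δ = Σδ_i = -0.2334 mm.

-0.233 mm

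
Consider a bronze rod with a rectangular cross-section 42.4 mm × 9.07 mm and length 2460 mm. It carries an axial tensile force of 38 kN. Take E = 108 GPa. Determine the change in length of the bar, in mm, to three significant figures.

2.25 mm

A = 384.6 mm².
δ_mech = NL/(AE) = 38000·2460/(384.6·108000) = 2.251 mm.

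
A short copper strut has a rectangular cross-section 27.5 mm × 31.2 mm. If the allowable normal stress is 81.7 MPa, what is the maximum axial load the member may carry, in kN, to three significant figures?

70.1 kN

A = 858 mm².
P_max = σ_allow · A = 81.7 · 858 = 70100 N = 70.1 kN.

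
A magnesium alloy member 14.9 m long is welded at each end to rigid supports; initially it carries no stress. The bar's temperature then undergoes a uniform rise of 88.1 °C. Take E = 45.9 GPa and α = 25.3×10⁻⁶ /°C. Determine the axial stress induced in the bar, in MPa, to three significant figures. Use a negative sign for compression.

-102 MPa

Free thermal expansion αLΔT = 25.3e-6 · 14900 · 88.1 = 33.21 mm.
The walls impose strain ε = −(33.21)/14900 = -2.2289e-03; σ = Eε = 45900 · -2.2289e-03 = -102.3 MPa.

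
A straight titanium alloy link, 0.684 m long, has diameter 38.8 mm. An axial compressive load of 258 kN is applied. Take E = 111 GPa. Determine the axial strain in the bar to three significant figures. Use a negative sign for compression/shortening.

-0.00197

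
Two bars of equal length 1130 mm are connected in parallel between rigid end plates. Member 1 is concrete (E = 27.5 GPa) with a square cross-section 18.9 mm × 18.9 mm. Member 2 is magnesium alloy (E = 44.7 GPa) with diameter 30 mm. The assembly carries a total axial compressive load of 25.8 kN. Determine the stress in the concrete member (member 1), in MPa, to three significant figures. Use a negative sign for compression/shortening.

A_1 = 357.2 mm².
A_2 = 706.9 mm².
Equal strain + equilibrium ⇒ each member carries load in proportion to AE: A₁E₁ = 9823000 N, A₂E₂ = 31600000 N, ΣAE = 41420000 N.
σ₁ = P·E₁/ΣAE = -25800·27500/41420000 = -17.13 MPa.

-17.1 MPa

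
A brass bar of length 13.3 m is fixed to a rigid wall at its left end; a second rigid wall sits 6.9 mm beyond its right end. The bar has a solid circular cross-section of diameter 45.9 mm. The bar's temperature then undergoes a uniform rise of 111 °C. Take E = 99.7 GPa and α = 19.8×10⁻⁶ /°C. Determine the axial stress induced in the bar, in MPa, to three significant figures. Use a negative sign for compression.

-167 MPa

Free thermal expansion αLΔT = 19.8e-6 · 13300 · 111 = 29.23 mm.
The walls engage after the gap closes; constrained expansion = 29.23 − 6.9 = 22.33 mm.
The walls impose strain ε = −(22.33)/13300 = -1.6790e-03; σ = Eε = 99700 · -1.6790e-03 = -167.4 MPa.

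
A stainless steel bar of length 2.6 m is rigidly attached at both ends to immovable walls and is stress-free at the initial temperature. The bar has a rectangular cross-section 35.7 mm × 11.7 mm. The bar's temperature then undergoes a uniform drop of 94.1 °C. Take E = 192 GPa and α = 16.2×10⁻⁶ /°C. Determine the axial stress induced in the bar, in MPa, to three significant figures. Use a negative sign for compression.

Free thermal expansion αLΔT = 16.2e-6 · 2600 · -94.1 = -3.963 mm.
The walls impose strain ε = −(-3.963)/2600 = 1.5244e-03; σ = Eε = 192000 · 1.5244e-03 = 292.7 MPa.

293 MPa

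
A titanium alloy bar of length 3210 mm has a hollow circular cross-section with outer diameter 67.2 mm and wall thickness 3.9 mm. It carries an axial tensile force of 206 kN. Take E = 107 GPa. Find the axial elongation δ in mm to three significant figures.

A = 775.6 mm².
δ_mech = NL/(AE) = 206000·3210/(775.6·107000) = 7.968 mm.

7.97 mm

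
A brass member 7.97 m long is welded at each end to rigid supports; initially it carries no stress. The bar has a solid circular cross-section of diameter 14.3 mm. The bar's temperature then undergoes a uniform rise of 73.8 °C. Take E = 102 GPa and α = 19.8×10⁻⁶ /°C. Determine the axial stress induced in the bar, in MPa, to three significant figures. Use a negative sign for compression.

-149 MPa

Free thermal expansion αLΔT = 19.8e-6 · 7970 · 73.8 = 11.65 mm.
The walls impose strain ε = −(11.65)/7970 = -1.4612e-03; σ = Eε = 102000 · -1.4612e-03 = -149 MPa.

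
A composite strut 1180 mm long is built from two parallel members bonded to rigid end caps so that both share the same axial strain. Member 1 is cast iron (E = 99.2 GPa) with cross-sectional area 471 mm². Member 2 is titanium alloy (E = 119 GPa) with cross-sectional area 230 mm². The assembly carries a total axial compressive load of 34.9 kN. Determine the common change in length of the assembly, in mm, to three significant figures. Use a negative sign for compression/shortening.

-0.556 mm

Equal strain + equilibrium ⇒ each member carries load in proportion to AE: A₁E₁ = 46720000 N, A₂E₂ = 27370000 N, ΣAE = 74090000 N.
δ = PL/ΣAE = -34900·1180/74090000 = -0.5558 mm.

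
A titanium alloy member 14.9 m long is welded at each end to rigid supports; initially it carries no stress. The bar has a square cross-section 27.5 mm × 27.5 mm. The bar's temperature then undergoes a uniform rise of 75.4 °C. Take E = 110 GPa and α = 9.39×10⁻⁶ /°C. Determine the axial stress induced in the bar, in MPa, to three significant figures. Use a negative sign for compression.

Free thermal expansion αLΔT = 9.39e-6 · 14900 · 75.4 = 10.55 mm.
The walls impose strain ε = −(10.55)/14900 = -7.0801e-04; σ = Eε = 110000 · -7.0801e-04 = -77.88 MPa.

-77.9 MPa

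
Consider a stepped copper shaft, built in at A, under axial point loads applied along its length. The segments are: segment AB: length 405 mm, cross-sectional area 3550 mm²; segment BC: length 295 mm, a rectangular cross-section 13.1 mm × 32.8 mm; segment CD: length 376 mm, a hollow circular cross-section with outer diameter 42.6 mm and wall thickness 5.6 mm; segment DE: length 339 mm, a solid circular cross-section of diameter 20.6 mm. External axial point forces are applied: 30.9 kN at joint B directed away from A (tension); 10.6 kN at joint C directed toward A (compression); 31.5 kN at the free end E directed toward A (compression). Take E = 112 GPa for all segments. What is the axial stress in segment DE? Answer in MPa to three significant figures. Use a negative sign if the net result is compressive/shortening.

Internal axial forces (sectioning from the free end, tension +): N_DE = -31.5 kN, N_CD = -31.5 kN, N_BC = -42.1 kN, N_AB = -11.2 kN.
A_DE = 333.3 mm².
σ_DE = N_DE/A_DE = -31500/333.3 = -94.51 MPa.

-94.5 MPa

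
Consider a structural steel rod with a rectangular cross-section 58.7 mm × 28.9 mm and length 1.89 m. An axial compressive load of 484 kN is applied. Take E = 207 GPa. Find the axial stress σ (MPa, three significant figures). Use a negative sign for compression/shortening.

-285 MPa

A = 1696 mm².
σ = N/A = -484000/1696 = -285.3 MPa.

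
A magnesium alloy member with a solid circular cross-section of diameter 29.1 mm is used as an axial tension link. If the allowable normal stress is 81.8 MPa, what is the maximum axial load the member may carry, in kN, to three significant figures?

54.4 kN

A = 665.1 mm².
P_max = σ_allow · A = 81.8 · 665.1 = 54400 N = 54.4 kN.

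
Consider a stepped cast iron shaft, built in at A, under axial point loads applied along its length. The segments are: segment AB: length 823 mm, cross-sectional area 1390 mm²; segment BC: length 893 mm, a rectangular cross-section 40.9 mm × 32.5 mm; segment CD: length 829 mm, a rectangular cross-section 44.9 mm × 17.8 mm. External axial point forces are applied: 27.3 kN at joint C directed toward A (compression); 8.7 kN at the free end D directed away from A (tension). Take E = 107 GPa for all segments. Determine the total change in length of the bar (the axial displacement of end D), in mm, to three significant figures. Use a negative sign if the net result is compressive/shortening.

-0.135 mm

Internal axial forces (sectioning from the free end, tension +): N_CD = 8.7 kN, N_BC = -18.6 kN, N_AB = -18.6 kN.
A_BC = 1329 mm².
A_CD = 799.2 mm².
δ_AB = -18600·823/(1390·107000) = -0.1029 mm
δ_BC = -18600·893/(1329·107000) = -0.1168 mm
δ_CD = 8700·829/(799.2·107000) = 0.08434 mm
δ = Σδ_i = -0.1354 mm.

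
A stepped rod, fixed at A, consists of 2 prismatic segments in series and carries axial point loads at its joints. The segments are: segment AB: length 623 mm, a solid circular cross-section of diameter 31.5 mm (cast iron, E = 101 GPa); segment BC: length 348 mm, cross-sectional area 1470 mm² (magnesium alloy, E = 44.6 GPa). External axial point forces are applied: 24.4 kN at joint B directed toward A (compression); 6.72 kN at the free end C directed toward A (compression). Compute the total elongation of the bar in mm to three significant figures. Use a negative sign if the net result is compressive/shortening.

-0.282 mm

Internal axial forces (sectioning from the free end, tension +): N_BC = -6.72 kN, N_AB = -31.12 kN.
A_AB = 779.3 mm².
δ_AB = -31120·623/(779.3·101000) = -0.2463 mm
δ_BC = -6720·348/(1470·44600) = -0.03567 mm
δ = Σδ_i = -0.282 mm.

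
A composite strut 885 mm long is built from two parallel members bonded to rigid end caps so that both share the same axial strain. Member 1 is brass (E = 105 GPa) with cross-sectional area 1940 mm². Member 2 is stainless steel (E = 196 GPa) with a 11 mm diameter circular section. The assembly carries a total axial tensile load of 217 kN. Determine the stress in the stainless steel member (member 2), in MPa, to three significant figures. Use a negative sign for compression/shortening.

A_2 = 95.03 mm².
Equal strain + equilibrium ⇒ each member carries load in proportion to AE: A₁E₁ = 203700000 N, A₂E₂ = 18630000 N, ΣAE = 222300000 N.
σ₂ = P·E₂/ΣAE = 217000·196000/222300000 = 191.3 MPa.

191 MPa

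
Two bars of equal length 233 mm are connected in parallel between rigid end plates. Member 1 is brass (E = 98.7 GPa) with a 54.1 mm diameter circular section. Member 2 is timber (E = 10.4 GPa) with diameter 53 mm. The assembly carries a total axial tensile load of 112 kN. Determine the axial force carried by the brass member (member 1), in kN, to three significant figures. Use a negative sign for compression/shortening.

102 kN

A_1 = 2299 mm².
A_2 = 2206 mm².
Equal strain + equilibrium ⇒ each member carries load in proportion to AE: A₁E₁ = 226900000 N, A₂E₂ = 22940000 N, ΣAE = 249800000 N.
F₁ = P·A₁E₁/ΣAE = 112000·226900000/249800000 = 101700 N.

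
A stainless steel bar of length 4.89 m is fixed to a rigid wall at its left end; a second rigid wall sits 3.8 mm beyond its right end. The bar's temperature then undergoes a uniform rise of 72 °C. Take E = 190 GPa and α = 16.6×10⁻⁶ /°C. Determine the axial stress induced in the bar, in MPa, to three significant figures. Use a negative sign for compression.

Free thermal expansion αLΔT = 16.6e-6 · 4890 · 72 = 5.845 mm.
The walls engage after the gap closes; constrained expansion = 5.845 − 3.8 = 2.045 mm.
The walls impose strain ε = −(2.045)/4890 = -4.1810e-04; σ = Eε = 190000 · -4.1810e-04 = -79.44 MPa.

-79.4 MPa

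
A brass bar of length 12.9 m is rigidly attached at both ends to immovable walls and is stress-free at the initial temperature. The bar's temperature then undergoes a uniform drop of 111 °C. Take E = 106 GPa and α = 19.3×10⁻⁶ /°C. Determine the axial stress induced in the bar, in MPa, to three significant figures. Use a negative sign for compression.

Free thermal expansion αLΔT = 19.3e-6 · 12900 · -111 = -27.64 mm.
The walls impose strain ε = −(-27.64)/12900 = 2.1423e-03; σ = Eε = 106000 · 2.1423e-03 = 227.1 MPa.

227 MPa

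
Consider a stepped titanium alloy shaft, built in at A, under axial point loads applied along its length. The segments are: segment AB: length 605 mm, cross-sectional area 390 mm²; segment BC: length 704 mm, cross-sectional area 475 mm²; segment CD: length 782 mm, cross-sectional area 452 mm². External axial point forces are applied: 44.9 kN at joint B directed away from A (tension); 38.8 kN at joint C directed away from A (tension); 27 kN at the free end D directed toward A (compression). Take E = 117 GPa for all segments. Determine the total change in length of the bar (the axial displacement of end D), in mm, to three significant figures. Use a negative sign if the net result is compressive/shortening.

Internal axial forces (sectioning from the free end, tension +): N_CD = -27 kN, N_BC = 11.8 kN, N_AB = 56.7 kN.
δ_AB = 56700·605/(390·117000) = 0.7518 mm
δ_BC = 11800·704/(475·117000) = 0.1495 mm
δ_CD = -27000·782/(452·117000) = -0.3993 mm
δ = Σδ_i = 0.502 mm.

0.502 mm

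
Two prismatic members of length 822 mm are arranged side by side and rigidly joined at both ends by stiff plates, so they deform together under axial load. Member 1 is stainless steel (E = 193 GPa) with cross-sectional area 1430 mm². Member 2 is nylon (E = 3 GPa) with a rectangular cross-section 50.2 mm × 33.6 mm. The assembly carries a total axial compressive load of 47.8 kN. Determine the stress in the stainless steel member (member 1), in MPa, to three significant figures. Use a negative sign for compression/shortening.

-32.8 MPa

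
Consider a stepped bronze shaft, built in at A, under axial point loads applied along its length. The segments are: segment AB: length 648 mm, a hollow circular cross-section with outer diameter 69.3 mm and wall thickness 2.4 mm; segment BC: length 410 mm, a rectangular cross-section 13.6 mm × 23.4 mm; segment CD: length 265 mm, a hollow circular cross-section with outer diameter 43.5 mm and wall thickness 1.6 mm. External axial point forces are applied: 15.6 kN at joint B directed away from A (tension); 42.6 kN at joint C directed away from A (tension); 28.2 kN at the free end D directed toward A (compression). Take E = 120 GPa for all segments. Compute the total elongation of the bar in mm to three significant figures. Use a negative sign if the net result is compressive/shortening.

0.180 mm

Internal axial forces (sectioning from the free end, tension +): N_CD = -28.2 kN, N_BC = 14.4 kN, N_AB = 30 kN.
A_AB = 504.4 mm².
A_BC = 318.2 mm².
A_CD = 210.6 mm².
δ_AB = 30000·648/(504.4·120000) = 0.3212 mm
δ_BC = 14400·410/(318.2·120000) = 0.1546 mm
δ_CD = -28200·265/(210.6·120000) = -0.2957 mm
δ = Σδ_i = 0.1801 mm.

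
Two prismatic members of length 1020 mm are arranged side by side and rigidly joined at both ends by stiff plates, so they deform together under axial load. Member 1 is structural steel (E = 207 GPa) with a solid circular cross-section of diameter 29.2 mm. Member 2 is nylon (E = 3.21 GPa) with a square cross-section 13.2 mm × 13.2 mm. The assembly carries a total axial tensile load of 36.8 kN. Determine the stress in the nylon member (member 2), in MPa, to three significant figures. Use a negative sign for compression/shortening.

A_1 = 669.7 mm².
A_2 = 174.2 mm².
Equal strain + equilibrium ⇒ each member carries load in proportion to AE: A₁E₁ = 138600000 N, A₂E₂ = 559300 N, ΣAE = 139200000 N.
σ₂ = P·E₂/ΣAE = 36800·3210/139200000 = 0.8487 MPa.

0.849 MPa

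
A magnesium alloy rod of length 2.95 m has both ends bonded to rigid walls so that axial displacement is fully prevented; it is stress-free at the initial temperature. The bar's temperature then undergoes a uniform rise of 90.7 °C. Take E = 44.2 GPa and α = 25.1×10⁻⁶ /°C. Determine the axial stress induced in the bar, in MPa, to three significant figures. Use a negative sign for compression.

Free thermal expansion αLΔT = 25.1e-6 · 2950 · 90.7 = 6.716 mm.
The walls impose strain ε = −(6.716)/2950 = -2.2766e-03; σ = Eε = 44200 · -2.2766e-03 = -100.6 MPa.

-101 MPa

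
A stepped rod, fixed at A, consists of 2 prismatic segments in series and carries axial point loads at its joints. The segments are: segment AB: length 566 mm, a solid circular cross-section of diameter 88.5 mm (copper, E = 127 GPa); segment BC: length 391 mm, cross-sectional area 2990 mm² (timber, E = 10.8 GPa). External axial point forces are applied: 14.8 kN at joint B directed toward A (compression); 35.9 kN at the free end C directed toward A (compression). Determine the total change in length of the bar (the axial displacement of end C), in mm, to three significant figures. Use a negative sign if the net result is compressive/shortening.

Internal axial forces (sectioning from the free end, tension +): N_BC = -35.9 kN, N_AB = -50.7 kN.
A_AB = 6151 mm².
δ_AB = -50700·566/(6151·127000) = -0.03673 mm
δ_BC = -35900·391/(2990·10800) = -0.4347 mm
δ = Σδ_i = -0.4714 mm.

-0.471 mm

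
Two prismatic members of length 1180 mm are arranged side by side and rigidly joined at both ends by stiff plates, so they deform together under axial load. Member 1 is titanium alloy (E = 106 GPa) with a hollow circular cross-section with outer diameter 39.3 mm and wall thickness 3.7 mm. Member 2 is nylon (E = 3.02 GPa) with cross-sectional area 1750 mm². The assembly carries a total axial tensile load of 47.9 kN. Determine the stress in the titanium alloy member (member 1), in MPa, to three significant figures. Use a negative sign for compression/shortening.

103 MPa

A_1 = 413.8 mm².
Equal strain + equilibrium ⇒ each member carries load in proportion to AE: A₁E₁ = 43860000 N, A₂E₂ = 5285000 N, ΣAE = 49150000 N.
σ₁ = P·E₁/ΣAE = 47900·106000/49150000 = 103.3 MPa.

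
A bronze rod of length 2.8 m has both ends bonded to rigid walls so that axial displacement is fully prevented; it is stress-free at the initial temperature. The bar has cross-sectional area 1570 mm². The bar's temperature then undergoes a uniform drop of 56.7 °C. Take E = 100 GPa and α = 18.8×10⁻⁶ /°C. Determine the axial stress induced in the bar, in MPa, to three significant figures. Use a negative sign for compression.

107 MPa

Free thermal expansion αLΔT = 18.8e-6 · 2800 · -56.7 = -2.985 mm.
The walls impose strain ε = −(-2.985)/2800 = 1.0660e-03; σ = Eε = 100000 · 1.0660e-03 = 106.6 MPa.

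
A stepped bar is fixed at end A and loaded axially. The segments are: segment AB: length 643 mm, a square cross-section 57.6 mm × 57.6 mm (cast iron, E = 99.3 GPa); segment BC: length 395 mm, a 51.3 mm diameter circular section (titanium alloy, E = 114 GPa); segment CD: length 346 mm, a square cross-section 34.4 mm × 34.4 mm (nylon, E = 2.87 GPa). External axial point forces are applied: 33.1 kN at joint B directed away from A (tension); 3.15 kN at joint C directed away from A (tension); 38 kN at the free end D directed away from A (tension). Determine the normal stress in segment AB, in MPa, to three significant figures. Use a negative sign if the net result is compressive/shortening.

22.4 MPa

Internal axial forces (sectioning from the free end, tension +): N_CD = 38 kN, N_BC = 41.15 kN, N_AB = 74.25 kN.
A_AB = 3318 mm².
σ_AB = N_AB/A_AB = 74250/3318 = 22.38 MPa.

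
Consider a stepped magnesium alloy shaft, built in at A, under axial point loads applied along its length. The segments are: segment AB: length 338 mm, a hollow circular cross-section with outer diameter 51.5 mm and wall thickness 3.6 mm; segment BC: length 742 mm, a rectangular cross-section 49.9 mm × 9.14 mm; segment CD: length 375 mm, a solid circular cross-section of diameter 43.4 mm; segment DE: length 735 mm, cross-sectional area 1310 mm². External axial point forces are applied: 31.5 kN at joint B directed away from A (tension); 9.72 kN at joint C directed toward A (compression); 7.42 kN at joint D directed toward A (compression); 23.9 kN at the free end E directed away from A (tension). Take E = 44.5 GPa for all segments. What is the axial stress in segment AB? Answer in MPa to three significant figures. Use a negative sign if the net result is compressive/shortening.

70.6 MPa

Internal axial forces (sectioning from the free end, tension +): N_DE = 23.9 kN, N_CD = 16.48 kN, N_BC = 6.76 kN, N_AB = 38.26 kN.
A_AB = 541.7 mm².
σ_AB = N_AB/A_AB = 38260/541.7 = 70.62 MPa.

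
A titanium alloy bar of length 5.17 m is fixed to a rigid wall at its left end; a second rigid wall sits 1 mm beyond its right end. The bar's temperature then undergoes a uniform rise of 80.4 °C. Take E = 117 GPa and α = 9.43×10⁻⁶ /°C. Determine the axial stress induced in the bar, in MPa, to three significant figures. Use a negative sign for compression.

Free thermal expansion αLΔT = 9.43e-6 · 5170 · 80.4 = 3.92 mm.
The walls engage after the gap closes; constrained expansion = 3.92 − 1 = 2.92 mm.
The walls impose strain ε = −(2.92)/5170 = -5.6475e-04; σ = Eε = 117000 · -5.6475e-04 = -66.08 MPa.

-66.1 MPa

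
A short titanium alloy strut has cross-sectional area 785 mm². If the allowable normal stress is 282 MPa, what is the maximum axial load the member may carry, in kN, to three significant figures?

221 kN

P_max = σ_allow · A = 282 · 785 = 221400 N = 221.4 kN.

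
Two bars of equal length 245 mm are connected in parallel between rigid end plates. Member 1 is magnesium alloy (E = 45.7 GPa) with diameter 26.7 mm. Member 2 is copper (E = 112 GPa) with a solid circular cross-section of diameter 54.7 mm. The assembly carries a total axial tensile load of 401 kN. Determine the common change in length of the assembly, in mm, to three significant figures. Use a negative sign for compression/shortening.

A_1 = 559.9 mm².
A_2 = 2350 mm².
Equal strain + equilibrium ⇒ each member carries load in proportion to AE: A₁E₁ = 25590000 N, A₂E₂ = 263200000 N, ΣAE = 288800000 N.
δ = PL/ΣAE = 401000·245/288800000 = 0.3402 mm.

0.340 mm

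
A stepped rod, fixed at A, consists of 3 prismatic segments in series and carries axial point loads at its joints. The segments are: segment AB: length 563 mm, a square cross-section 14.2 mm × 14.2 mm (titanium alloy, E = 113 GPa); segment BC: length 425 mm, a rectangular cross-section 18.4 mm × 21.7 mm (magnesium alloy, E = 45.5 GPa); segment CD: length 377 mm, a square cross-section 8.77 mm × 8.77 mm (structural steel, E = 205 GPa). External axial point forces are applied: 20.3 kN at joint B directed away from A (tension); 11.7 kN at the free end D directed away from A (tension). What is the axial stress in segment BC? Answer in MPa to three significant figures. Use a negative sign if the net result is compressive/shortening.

29.3 MPa

Internal axial forces (sectioning from the free end, tension +): N_CD = 11.7 kN, N_BC = 11.7 kN, N_AB = 32 kN.
A_BC = 399.3 mm².
σ_BC = N_BC/A_BC = 11700/399.3 = 29.3 MPa.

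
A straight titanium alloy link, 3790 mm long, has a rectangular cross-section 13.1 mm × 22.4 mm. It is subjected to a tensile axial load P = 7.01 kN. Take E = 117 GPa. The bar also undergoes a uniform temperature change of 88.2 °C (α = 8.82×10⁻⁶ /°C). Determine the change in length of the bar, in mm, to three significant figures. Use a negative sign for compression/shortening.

3.72 mm

A = 293.4 mm².
δ_mech = NL/(AE) = 7010·3790/(293.4·117000) = 0.7738 mm.
δ_thermal = αLΔT = 8.82e-6·3790·88.2 = 2.948 mm.
δ = δ_mech + δ_thermal = 3.722 mm.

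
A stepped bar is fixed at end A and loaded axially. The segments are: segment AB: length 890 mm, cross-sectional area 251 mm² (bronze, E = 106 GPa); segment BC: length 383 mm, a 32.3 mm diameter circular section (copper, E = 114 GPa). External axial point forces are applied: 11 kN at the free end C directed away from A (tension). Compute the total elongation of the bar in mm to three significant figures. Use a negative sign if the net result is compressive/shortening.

0.413 mm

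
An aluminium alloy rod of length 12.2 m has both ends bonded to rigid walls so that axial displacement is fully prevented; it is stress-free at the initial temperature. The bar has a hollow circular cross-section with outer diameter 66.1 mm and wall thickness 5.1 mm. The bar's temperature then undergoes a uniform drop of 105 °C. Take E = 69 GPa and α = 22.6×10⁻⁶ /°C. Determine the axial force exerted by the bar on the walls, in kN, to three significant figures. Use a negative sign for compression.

Free thermal expansion αLΔT = 22.6e-6 · 12200 · -105 = -28.95 mm.
The walls impose strain ε = −(-28.95)/12200 = 2.3730e-03; σ = Eε = 69000 · 2.3730e-03 = 163.7 MPa.
Wall reaction R = σ·A = 163.7·977.3 = 160000 N = 160 kN.

160 kN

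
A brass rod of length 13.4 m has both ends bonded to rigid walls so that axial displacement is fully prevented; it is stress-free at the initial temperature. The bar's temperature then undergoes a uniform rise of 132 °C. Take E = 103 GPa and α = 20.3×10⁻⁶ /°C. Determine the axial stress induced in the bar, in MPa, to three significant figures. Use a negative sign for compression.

-276 MPa

Free thermal expansion αLΔT = 20.3e-6 · 13400 · 132 = 35.91 mm.
The walls impose strain ε = −(35.91)/13400 = -2.6796e-03; σ = Eε = 103000 · -2.6796e-03 = -276 MPa.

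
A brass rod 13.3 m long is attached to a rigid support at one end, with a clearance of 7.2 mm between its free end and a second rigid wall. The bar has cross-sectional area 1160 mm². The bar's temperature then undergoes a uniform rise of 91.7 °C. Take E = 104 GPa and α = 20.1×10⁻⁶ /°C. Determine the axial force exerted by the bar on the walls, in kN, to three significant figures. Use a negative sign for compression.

-157 kN

Free thermal expansion αLΔT = 20.1e-6 · 13300 · 91.7 = 24.51 mm.
The walls engage after the gap closes; constrained expansion = 24.51 − 7.2 = 17.31 mm.
The walls impose strain ε = −(17.31)/13300 = -1.3018e-03; σ = Eε = 104000 · -1.3018e-03 = -135.4 MPa.
Wall reaction R = σ·A = -135.4·1160 = -157100 N = -157.1 kN.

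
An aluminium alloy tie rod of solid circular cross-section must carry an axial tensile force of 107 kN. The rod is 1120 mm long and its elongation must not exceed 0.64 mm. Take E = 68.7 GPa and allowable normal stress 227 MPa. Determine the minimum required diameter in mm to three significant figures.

58.9 mm

Required area A ≥ P/σ_allow = 107000/227 = 471.4 mm².
For a solid circular section, d ≥ √(4A/π) = 24.5 mm.
Elongation limit: A ≥ PL/(Eδ_allow) = 107000·1120/(68700·0.64) = 2726 mm² ⇒ d ≥ 58.91 mm.
The elongation limit governs.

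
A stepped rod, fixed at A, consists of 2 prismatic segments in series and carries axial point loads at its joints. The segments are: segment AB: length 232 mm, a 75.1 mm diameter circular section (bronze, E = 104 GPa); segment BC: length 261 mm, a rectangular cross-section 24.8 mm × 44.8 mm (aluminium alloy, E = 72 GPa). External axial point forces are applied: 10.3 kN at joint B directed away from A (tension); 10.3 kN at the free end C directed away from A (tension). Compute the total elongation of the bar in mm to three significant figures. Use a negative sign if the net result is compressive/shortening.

Internal axial forces (sectioning from the free end, tension +): N_BC = 10.3 kN, N_AB = 20.6 kN.
A_AB = 4430 mm².
A_BC = 1111 mm².
δ_AB = 20600·232/(4430·104000) = 0.01037 mm
δ_BC = 10300·261/(1111·72000) = 0.03361 mm
δ = Σδ_i = 0.04398 mm.

0.0440 mm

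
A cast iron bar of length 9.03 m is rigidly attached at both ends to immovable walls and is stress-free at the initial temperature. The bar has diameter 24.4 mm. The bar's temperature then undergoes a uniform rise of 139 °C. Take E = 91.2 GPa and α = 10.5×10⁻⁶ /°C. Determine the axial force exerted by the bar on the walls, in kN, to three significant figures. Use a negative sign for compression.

-62.2 kN

Free thermal expansion αLΔT = 10.5e-6 · 9030 · 139 = 13.18 mm.
The walls impose strain ε = −(13.18)/9030 = -1.4595e-03; σ = Eε = 91200 · -1.4595e-03 = -133.1 MPa.
Wall reaction R = σ·A = -133.1·467.6 = -62240 N = -62.24 kN.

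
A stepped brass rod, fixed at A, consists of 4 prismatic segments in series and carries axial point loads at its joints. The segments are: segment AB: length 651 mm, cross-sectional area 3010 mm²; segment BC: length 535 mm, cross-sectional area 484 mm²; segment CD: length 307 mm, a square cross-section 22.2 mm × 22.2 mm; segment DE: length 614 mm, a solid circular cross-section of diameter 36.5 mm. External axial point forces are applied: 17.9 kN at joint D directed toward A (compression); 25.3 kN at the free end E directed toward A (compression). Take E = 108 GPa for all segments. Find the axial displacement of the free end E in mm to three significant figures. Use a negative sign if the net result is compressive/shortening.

-0.915 mm

Internal axial forces (sectioning from the free end, tension +): N_DE = -25.3 kN, N_CD = -43.2 kN, N_BC = -43.2 kN, N_AB = -43.2 kN.
A_CD = 492.8 mm².
A_DE = 1046 mm².
δ_AB = -43200·651/(3010·108000) = -0.08651 mm
δ_BC = -43200·535/(484·108000) = -0.4421 mm
δ_CD = -43200·307/(492.8·108000) = -0.2492 mm
δ_DE = -25300·614/(1046·108000) = -0.1375 mm
δ = Σδ_i = -0.9153 mm.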